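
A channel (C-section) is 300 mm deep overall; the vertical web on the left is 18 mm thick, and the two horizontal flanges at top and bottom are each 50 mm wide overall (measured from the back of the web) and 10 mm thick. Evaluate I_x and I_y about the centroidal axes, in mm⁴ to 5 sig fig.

Decompose the section into non-overlapping parts with the origin at the bottom-left of its bounding rectangle.
Web: 18 × 300, A = 5 400 mm², y = 150 mm, Ī = 40 500 000 mm⁴.
Top flange (beyond web): 32 × 10, A = 320 mm², y = 295 mm, Ī = 2666.667 mm⁴.
Bottom flange (beyond web): 32 × 10, A = 320 mm², y = 5 mm, Ī = 2666.667 mm⁴.
By symmetry the centroid is at mid-height, ȳ = 150 mm.
Transfer each piece to the centroidal x-axis using Ī + A·d² with d = y − 150:
  web: d = 0 mm → contributes +40 500 000 mm⁴
  top flange (beyond web): d = 145 mm → contributes +6 730 667 mm⁴
  bottom flange (beyond web): d = -145 mm → contributes +6 730 667 mm⁴
Total I = 53 961 333 mm⁴.
For the y-axis: x̄ = 11.64901 mm.
Repeating about the centroidal y-axis gives I_y = 558029.2 mm⁴.

I_x ≈ 5.3961 × 10⁷ mm⁴, I_y ≈ 5.5803 × 10⁵ mm⁴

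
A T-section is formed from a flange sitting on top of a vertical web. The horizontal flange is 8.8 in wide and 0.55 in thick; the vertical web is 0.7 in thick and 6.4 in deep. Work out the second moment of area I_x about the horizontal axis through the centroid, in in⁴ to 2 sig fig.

I_x ≈ 44 in⁴

Treat the section as a set of non-overlapping primitives; coordinates are from the bounding-box lower-left.
Flange: 8.8 × 0.55, A = 4.84 in², y = 6.675 in, Ī = 0.122 in⁴.
Web: 0.7 × 6.4, A = 4.48 in², y = 3.2 in, Ī = 15.29 in⁴.
Centroid: ȳ = ΣA·y / ΣA = 5.005 in.
Transfer each piece to the horizontal axis through the centroid using Ī + A·d² with d = y − 5.005:
  flange: d = 1.67 in → contributes +13.63 in⁴
  web: d = -1.805 in → contributes +29.88 in⁴
Total I = 43.51 in⁴.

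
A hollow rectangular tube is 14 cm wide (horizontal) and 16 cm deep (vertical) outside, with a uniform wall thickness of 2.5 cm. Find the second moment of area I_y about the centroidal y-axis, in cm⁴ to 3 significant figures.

I_y ≈ 2990 cm⁴

Break the section into simple shapes (no overlaps), measuring from the bottom-left corner of the bounding box.
Outer rectangle: 14 × 16, A = 224 cm², x = 7 cm, Ī = 3658.7 cm⁴.
Inner void (subtracted): 9 × 11, A = 99 cm², x = 7 cm, Ī = 668.25 cm⁴.
By symmetry the centroid is at mid-width, x̄ = 7 cm.
All pieces are centred on the centroidal y-axis, so I = ΣĪ (holes subtracted) = 2990.4 cm⁴.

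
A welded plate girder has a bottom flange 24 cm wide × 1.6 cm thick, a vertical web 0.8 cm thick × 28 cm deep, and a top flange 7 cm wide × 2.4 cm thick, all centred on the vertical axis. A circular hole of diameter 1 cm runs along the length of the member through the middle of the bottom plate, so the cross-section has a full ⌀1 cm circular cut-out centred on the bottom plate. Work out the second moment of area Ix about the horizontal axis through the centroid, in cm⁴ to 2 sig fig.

Ix ≈ 1.2 × 10⁴ cm⁴

Break the section into simple shapes (no overlaps), measuring from the bottom-left corner of the bounding box.
Bottom plate: 24 × 1.6, A = 38.4 cm², y = 0.8 cm, Ī = 8.192 cm⁴.
Web plate: 0.8 × 28, A = 22.4 cm², y = 15.6 cm, Ī = 1 463 cm⁴.
Top plate: 7 × 2.4, A = 16.8 cm², y = 30.8 cm, Ī = 8.064 cm⁴.
Hole (subtracted): ⌀1, A = 0.7854 cm², y = 0.8 cm, Ī = 0.04909 cm⁴.
Centroid: ȳ = ΣA·y / ΣA = 11.68 cm.
Transfer each piece to the horizontal axis through the centroid using Ī + A·d² with d = y − 11.68:
  bottom plate: d = -10.88 cm → contributes +4 551 cm⁴
  web plate: d = 3.923 cm → contributes +1 808 cm⁴
  top plate: d = 19.12 cm → contributes +6 152 cm⁴
  hole: d = -10.88 cm → contributes −92.97 cm⁴
Total I = 12 418 cm⁴.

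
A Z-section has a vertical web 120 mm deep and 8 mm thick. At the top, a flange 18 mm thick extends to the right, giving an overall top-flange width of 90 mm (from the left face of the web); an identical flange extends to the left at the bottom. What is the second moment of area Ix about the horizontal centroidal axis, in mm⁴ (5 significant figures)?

Break the section into simple shapes (no overlaps), measuring from the bottom-left corner of the bounding box.
Web: 8 × 120, A = 960 mm², y = 60 mm, Ī = 1 152 000 mm⁴.
Top flange (beyond web): 82 × 18, A = 1 476 mm², y = 111 mm, Ī = 39 852 mm⁴.
Bottom flange (beyond web): 82 × 18, A = 1 476 mm², y = 9 mm, Ī = 39 852 mm⁴.
Centroid: ȳ = ΣA·y / ΣA = 60 mm.
Transfer each piece to the horizontal centroidal axis using Ī + A·d² with d = y − 60:
  web: d = 0 mm → contributes +1 152 000 mm⁴
  top flange (beyond web): d = 51 mm → contributes +3 878 928 mm⁴
  bottom flange (beyond web): d = -51 mm → contributes +3 878 928 mm⁴
Total I = 8 909 856 mm⁴.

Ix ≈ 8.9099 × 10⁶ mm⁴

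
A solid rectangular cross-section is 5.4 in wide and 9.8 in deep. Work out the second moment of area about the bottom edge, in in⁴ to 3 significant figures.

I_base ≈ 1690 in⁴

The section: 5.4 × 9.8, A = 52.92 in², y = 4.9 in, Ī = 423.54 in⁴.
Transfer it to the bottom edge using Ī + A·d² with d = y − 0:
  the section: d = 4.9 in → contributes +1694.1 in⁴
Total I = 1694.1 in⁴.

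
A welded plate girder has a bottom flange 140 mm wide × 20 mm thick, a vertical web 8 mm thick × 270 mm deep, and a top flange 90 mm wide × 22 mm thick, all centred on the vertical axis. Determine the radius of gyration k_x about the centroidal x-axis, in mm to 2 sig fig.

Decompose the section into non-overlapping parts with the origin at the bottom-left of its bounding rectangle.
Bottom plate: 140 × 20, A = 2 800 mm², y = 10 mm, Ī = 93 333 mm⁴.
Web plate: 8 × 270, A = 2 160 mm², y = 155 mm, Ī = 13 122 000 mm⁴.
Top plate: 90 × 22, A = 1 980 mm², y = 301 mm, Ī = 79 860 mm⁴.
Centroid: ȳ = ΣA·y / ΣA = 138.2 mm.
Transfer each piece to the centroidal x-axis using Ī + A·d² with d = y − 138.2:
  bottom plate: d = -128.2 mm → contributes +46 078 081 mm⁴
  web plate: d = 16.85 mm → contributes +13 735 073 mm⁴
  top plate: d = 162.8 mm → contributes +52 587 937 mm⁴
Total I = 112 401 091 mm⁴.
Radius of gyration: k = √(I/A) = √(112 401 091 / 6 940) = 127.3 mm.

k_x ≈ 130 mm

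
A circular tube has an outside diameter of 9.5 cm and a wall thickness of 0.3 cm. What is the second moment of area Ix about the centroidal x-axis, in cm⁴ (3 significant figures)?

Ix ≈ 91.8 cm⁴

Decompose the section into non-overlapping parts with the origin at the bottom-left of its bounding rectangle.
Outer circle: ⌀9.5, A = 70.882 cm², y = 4.75 cm, Ī = 399.82 cm⁴.
Bore (subtracted): ⌀8.9, A = 62.211 cm², y = 4.75 cm, Ī = 307.99 cm⁴.
By symmetry the centroid is at mid-height, ȳ = 4.75 cm.
All pieces are centred on the centroidal x-axis, so I = ΣĪ (holes subtracted) = 91.835 cm⁴.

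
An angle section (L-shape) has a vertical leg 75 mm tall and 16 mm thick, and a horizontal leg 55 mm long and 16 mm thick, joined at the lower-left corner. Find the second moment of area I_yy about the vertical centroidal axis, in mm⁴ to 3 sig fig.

Break the section into simple shapes (no overlaps), measuring from the bottom-left corner of the bounding box.
Vertical leg: 16 × 75, A = 1 200 mm², x = 8 mm, Ī = 25 600 mm⁴.
Horizontal leg (remainder): 39 × 16, A = 624 mm², x = 35.5 mm, Ī = 79 092 mm⁴.
Centroid: x̄ = ΣA·x / ΣA = 17.408 mm.
Transfer each piece to the vertical centroidal axis using Ī + A·d² with d = x − 17.408:
  vertical leg: d = -9.4079 mm → contributes +131 810 mm⁴
  horizontal leg (remainder): d = 18.092 mm → contributes +283 342 mm⁴
Total I = 415 153 mm⁴.

I_yy ≈ 4.15 × 10⁵ mm⁴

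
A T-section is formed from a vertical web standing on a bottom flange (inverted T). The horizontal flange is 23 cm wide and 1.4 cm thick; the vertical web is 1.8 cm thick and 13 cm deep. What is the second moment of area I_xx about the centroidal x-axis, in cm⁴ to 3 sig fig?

Decompose the section into non-overlapping parts with the origin at the bottom-left of its bounding rectangle.
Flange: 23 × 1.4, A = 32.2 cm², y = 0.7 cm, Ī = 5.2593 cm⁴.
Web: 1.8 × 13, A = 23.4 cm², y = 7.9 cm, Ī = 329.55 cm⁴.
Centroid: ȳ = ΣA·y / ΣA = 3.7302 cm.
Transfer each piece to the centroidal x-axis using Ī + A·d² with d = y − 3.7302:
  flange: d = -3.0302 cm → contributes +300.93 cm⁴
  web: d = 4.1698 cm → contributes +736.41 cm⁴
Total I = 1037.3 cm⁴.

I_xx ≈ 1040 cm⁴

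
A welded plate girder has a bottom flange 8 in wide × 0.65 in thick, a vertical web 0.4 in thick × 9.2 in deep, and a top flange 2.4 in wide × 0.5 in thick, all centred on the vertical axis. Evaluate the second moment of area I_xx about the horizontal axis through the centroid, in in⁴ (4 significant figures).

Decompose the section into non-overlapping parts with the origin at the bottom-left of its bounding rectangle.
Bottom plate: 8 × 0.65, A = 5.2 in², y = 0.325 in, Ī = 0.183083 in⁴.
Web plate: 0.4 × 9.2, A = 3.68 in², y = 5.25 in, Ī = 25.9563 in⁴.
Top plate: 2.4 × 0.5, A = 1.2 in², y = 10.1 in, Ī = 0.025 in⁴.
Centroid: ȳ = ΣA·y / ΣA = 3.28671 in.
Transfer each piece to the horizontal axis through the centroid using Ī + A·d² with d = y − 3.28671:
  bottom plate: d = -2.96171 in → contributes +45.7959 in⁴
  web plate: d = 1.96329 in → contributes +40.1409 in⁴
  top plate: d = 6.81329 in → contributes +55.7302 in⁴
Total I = 141.667 in⁴.

I_xx ≈ 141.7 in⁴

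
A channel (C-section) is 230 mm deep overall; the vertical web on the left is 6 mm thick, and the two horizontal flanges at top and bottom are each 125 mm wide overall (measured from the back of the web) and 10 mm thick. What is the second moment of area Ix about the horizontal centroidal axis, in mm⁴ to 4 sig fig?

Ix ≈ 3.490 × 10⁷ mm⁴

Break the section into simple shapes (no overlaps), measuring from the bottom-left corner of the bounding box.
Web: 6 × 230, A = 1 380 mm², y = 115 mm, Ī = 6 083 500 mm⁴.
Top flange (beyond web): 119 × 10, A = 1 190 mm², y = 225 mm, Ī = 9916.67 mm⁴.
Bottom flange (beyond web): 119 × 10, A = 1 190 mm², y = 5 mm, Ī = 9916.67 mm⁴.
By symmetry the centroid is at mid-height, ȳ = 115 mm.
Transfer each piece to the horizontal centroidal axis using Ī + A·d² with d = y − 115:
  web: d = 0 mm → contributes +6 083 500 mm⁴
  top flange (beyond web): d = 110 mm → contributes +14 408 917 mm⁴
  bottom flange (beyond web): d = -110 mm → contributes +14 408 917 mm⁴
Total I = 34 901 333 mm⁴.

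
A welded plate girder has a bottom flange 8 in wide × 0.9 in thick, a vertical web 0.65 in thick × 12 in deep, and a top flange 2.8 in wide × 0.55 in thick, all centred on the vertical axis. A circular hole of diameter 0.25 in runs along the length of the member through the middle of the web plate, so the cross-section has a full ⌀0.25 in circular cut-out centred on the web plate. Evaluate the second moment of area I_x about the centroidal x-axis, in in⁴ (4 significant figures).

Split into non-overlapping primitives; take the origin at the lower-left of the bounding box.
Bottom plate: 8 × 0.9, A = 7.2 in², y = 0.45 in, Ī = 0.486 in⁴.
Web plate: 0.65 × 12, A = 7.8 in², y = 6.9 in, Ī = 93.6 in⁴.
Top plate: 2.8 × 0.55, A = 1.54 in², y = 13.175 in, Ī = 0.0388208 in⁴.
Hole (subtracted): ⌀0.25, A = 0.0490874 in², y = 6.9 in, Ī = 0.000191748 in⁴.
Centroid: ȳ = ΣA·y / ΣA = 4.66989 in.
Transfer each piece to the centroidal x-axis using Ī + A·d² with d = y − 4.66989:
  bottom plate: d = -4.21989 in → contributes +128.7 in⁴
  web plate: d = 2.23011 in → contributes +132.392 in⁴
  top plate: d = 8.50511 in → contributes +111.438 in⁴
  hole: d = 2.23011 in → contributes −0.244322 in⁴
Total I = 372.286 in⁴.

I_x ≈ 372.3 in⁴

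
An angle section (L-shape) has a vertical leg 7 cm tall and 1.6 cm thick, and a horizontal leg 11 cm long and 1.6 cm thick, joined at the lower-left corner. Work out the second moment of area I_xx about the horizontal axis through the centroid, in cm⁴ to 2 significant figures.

I_xx ≈ 96 cm⁴

Break the section into simple shapes (no overlaps), measuring from the bottom-left corner of the bounding box.
Vertical leg: 1.6 × 7, A = 11.2 cm², y = 3.5 cm, Ī = 45.73 cm⁴.
Horizontal leg (remainder): 9.4 × 1.6, A = 15.04 cm², y = 0.8 cm, Ī = 3.209 cm⁴.
Centroid: ȳ = ΣA·y / ΣA = 1.952 cm.
Transfer each piece to the horizontal axis through the centroid using Ī + A·d² with d = y − 1.952:
  vertical leg: d = 1.548 cm → contributes +72.56 cm⁴
  horizontal leg (remainder): d = -1.152 cm → contributes +23.18 cm⁴
Total I = 95.74 cm⁴.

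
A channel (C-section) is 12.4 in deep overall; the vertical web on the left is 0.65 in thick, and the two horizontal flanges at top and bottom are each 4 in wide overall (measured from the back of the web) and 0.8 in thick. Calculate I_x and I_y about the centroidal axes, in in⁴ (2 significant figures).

Decompose the section into non-overlapping parts with the origin at the bottom-left of its bounding rectangle.
Web: 0.65 × 12.4, A = 8.06 in², y = 6.2 in, Ī = 103.3 in⁴.
Top flange (beyond web): 3.35 × 0.8, A = 2.68 in², y = 12 in, Ī = 0.1429 in⁴.
Bottom flange (beyond web): 3.35 × 0.8, A = 2.68 in², y = 0.4 in, Ī = 0.1429 in⁴.
By symmetry the centroid is at mid-height, ȳ = 6.2 in.
Transfer each piece to the centroidal x-axis using Ī + A·d² with d = y − 6.2:
  web: d = 0 in → contributes +103.3 in⁴
  top flange (beyond web): d = 5.8 in → contributes +90.3 in⁴
  bottom flange (beyond web): d = -5.8 in → contributes +90.3 in⁴
Total I = 283.9 in⁴.
For the y-axis: x̄ = 1.124 in.
Repeating about the centroidal y-axis gives I_y = 18.17 in⁴.

I_x ≈ 280 in⁴, I_y ≈ 18 in⁴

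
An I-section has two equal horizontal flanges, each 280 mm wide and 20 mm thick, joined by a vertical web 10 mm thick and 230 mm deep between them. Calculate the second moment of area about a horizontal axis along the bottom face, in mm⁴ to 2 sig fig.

Treat the section as a set of non-overlapping primitives; coordinates are from the bounding-box lower-left.
Bottom flange: 280 × 20, A = 5 600 mm², y = 10 mm, Ī = 186 667 mm⁴.
Web: 10 × 230, A = 2 300 mm², y = 135 mm, Ī = 10 139 167 mm⁴.
Top flange: 280 × 20, A = 5 600 mm², y = 260 mm, Ī = 186 667 mm⁴.
Transfer each piece to the bottom edge using Ī + A·d² with d = y − 0:
  bottom flange: d = 10 mm → contributes +746 667 mm⁴
  web: d = 135 mm → contributes +52 056 667 mm⁴
  top flange: d = 260 mm → contributes +378 746 667 mm⁴
Total I = 431 550 000 mm⁴.

I_base ≈ 4.3 × 10⁸ mm⁴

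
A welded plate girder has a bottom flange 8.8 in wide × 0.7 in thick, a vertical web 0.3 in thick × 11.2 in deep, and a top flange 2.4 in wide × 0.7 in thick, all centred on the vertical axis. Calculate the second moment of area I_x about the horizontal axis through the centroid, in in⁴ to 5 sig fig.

I_x ≈ 249.56 in⁴

Decompose the section into non-overlapping parts with the origin at the bottom-left of its bounding rectangle.
Bottom plate: 8.8 × 0.7, A = 6.16 in², y = 0.35 in, Ī = 0.2515333 in⁴.
Web plate: 0.3 × 11.2, A = 3.36 in², y = 6.3 in, Ī = 35.1232 in⁴.
Top plate: 2.4 × 0.7, A = 1.68 in², y = 12.25 in, Ī = 0.0686 in⁴.
Centroid: ȳ = ΣA·y / ΣA = 3.92 in.
Transfer each piece to the horizontal axis through the centroid using Ī + A·d² with d = y − 3.92:
  bottom plate: d = -3.57 in → contributes +78.76012 in⁴
  web plate: d = 2.38 in → contributes +54.15558 in⁴
  top plate: d = 8.33 in → contributes +116.642 in⁴
Total I = 249.5577 in⁴.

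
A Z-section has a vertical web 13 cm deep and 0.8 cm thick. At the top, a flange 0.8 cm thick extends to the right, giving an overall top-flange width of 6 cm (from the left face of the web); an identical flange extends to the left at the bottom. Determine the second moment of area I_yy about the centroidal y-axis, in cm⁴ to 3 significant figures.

I_yy ≈ 94.2 cm⁴

Decompose the section into non-overlapping parts with the origin at the bottom-left of its bounding rectangle.
Web: 0.8 × 13, A = 10.4 cm², x = 5.6 cm, Ī = 0.55467 cm⁴.
Top flange (beyond web): 5.2 × 0.8, A = 4.16 cm², x = 8.6 cm, Ī = 9.3739 cm⁴.
Bottom flange (beyond web): 5.2 × 0.8, A = 4.16 cm², x = 2.6 cm, Ī = 9.3739 cm⁴.
Centroid: x̄ = ΣA·x / ΣA = 5.6 cm.
Transfer each piece to the centroidal y-axis using Ī + A·d² with d = x − 5.6:
  web: d = 0 cm → contributes +0.55467 cm⁴
  top flange (beyond web): d = 3 cm → contributes +46.814 cm⁴
  bottom flange (beyond web): d = -3 cm → contributes +46.814 cm⁴
Total I = 94.182 cm⁴.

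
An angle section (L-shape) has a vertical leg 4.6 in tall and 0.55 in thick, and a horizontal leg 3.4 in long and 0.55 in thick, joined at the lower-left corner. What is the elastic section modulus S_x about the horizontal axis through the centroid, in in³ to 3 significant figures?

Decompose the section into non-overlapping parts with the origin at the bottom-left of its bounding rectangle.
Vertical leg: 0.55 × 4.6, A = 2.53 in², y = 2.3 in, Ī = 4.4612 in⁴.
Horizontal leg (remainder): 2.85 × 0.55, A = 1.5675 in², y = 0.275 in, Ī = 0.039514 in⁴.
Centroid: ȳ = ΣA·y / ΣA = 1.5253 in.
Transfer each piece to the horizontal axis through the centroid using Ī + A·d² with d = y − 1.5253:
  vertical leg: d = 0.77466 in → contributes +5.9795 in⁴
  horizontal leg (remainder): d = -1.2503 in → contributes +2.49 in⁴
Total I = 8.4695 in⁴.
Extreme fibre distance c = 3.0747 in; S = I/c = 2.7546 in³.

S_x ≈ 2.75 in³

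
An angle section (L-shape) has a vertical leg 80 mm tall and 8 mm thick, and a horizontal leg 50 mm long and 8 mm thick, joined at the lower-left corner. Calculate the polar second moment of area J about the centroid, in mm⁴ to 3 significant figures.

J ≈ 8.19 × 10⁵ mm⁴

Split into non-overlapping primitives; take the origin at the lower-left of the bounding box.
Vertical leg: 8 × 80, A = 640 mm², y = 40 mm, Ī = 341 333 mm⁴.
Horizontal leg (remainder): 42 × 8, A = 336 mm², y = 4 mm, Ī = 1 792 mm⁴.
Centroid: ȳ = ΣA·y / ΣA = 27.607 mm.
Transfer each piece to the centroidal x-axis using Ī + A·d² with d = y − 27.607:
  vertical leg: d = 12.393 mm → contributes +439 636 mm⁴
  horizontal leg (remainder): d = -23.607 mm → contributes +189 035 mm⁴
Total I = 628 670 mm⁴.
For the y-axis: x̄ = 12.607 mm.
Repeating about the centroidal y-axis gives I_y = 190 510 mm⁴.
Polar second moment: J = I_x + I_y = 819 181 mm⁴.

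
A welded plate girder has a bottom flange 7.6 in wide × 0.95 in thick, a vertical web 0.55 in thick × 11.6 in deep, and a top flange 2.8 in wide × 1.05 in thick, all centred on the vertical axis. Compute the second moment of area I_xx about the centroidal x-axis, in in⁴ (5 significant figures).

I_xx ≈ 431.13 in⁴

Break the section into simple shapes (no overlaps), measuring from the bottom-left corner of the bounding box.
Bottom plate: 7.6 × 0.95, A = 7.22 in², y = 0.475 in, Ī = 0.5430042 in⁴.
Web plate: 0.55 × 11.6, A = 6.38 in², y = 6.75 in, Ī = 71.54107 in⁴.
Top plate: 2.8 × 1.05, A = 2.94 in², y = 13.075 in, Ī = 0.2701125 in⁴.
Centroid: ȳ = ΣA·y / ΣA = 5.135127 in.
Transfer each piece to the centroidal x-axis using Ī + A·d² with d = y − 5.135127:
  bottom plate: d = -4.660127 in → contributes +157.3382 in⁴
  web plate: d = 1.614873 in → contributes +88.17893 in⁴
  top plate: d = 7.939873 in → contributes +185.6124 in⁴
Total I = 431.1295 in⁴.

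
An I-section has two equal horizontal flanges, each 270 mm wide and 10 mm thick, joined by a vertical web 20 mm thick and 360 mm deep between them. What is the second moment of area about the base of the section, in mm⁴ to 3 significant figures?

I_base ≈ 7.17 × 10⁸ mm⁴

Break the section into simple shapes (no overlaps), measuring from the bottom-left corner of the bounding box.
Bottom flange: 270 × 10, A = 2 700 mm², y = 5 mm, Ī = 22 500 mm⁴.
Web: 20 × 360, A = 7 200 mm², y = 190 mm, Ī = 77 760 000 mm⁴.
Top flange: 270 × 10, A = 2 700 mm², y = 375 mm, Ī = 22 500 mm⁴.
Transfer each piece to the bottom edge using Ī + A·d² with d = y − 0:
  bottom flange: d = 5 mm → contributes +90 000 mm⁴
  web: d = 190 mm → contributes +337 680 000 mm⁴
  top flange: d = 375 mm → contributes +379 710 000 mm⁴
Total I = 717 480 000 mm⁴.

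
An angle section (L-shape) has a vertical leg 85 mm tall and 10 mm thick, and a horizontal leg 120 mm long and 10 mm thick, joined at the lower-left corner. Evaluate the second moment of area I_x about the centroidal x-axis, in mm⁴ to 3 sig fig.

Split into non-overlapping primitives; take the origin at the lower-left of the bounding box.
Vertical leg: 10 × 85, A = 850 mm², y = 42.5 mm, Ī = 511 771 mm⁴.
Horizontal leg (remainder): 110 × 10, A = 1 100 mm², y = 5 mm, Ī = 9166.7 mm⁴.
Centroid: ȳ = ΣA·y / ΣA = 21.346 mm.
Transfer each piece to the centroidal x-axis using Ī + A·d² with d = y − 21.346:
  vertical leg: d = 21.154 mm → contributes +892 133 mm⁴
  horizontal leg (remainder): d = -16.346 mm → contributes +303 083 mm⁴
Total I = 1 195 216 mm⁴.

I_x ≈ 1.20 × 10⁶ mm⁴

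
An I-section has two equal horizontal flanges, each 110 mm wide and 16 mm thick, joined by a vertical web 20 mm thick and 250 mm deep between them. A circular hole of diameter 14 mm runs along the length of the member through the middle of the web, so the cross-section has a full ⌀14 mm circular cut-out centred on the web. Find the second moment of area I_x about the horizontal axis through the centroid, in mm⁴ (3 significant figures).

I_x ≈ 8.84 × 10⁷ mm⁴

Break the section into simple shapes (no overlaps), measuring from the bottom-left corner of the bounding box.
Bottom flange: 110 × 16, A = 1 760 mm², y = 8 mm, Ī = 37 547 mm⁴.
Web: 20 × 250, A = 5 000 mm², y = 141 mm, Ī = 26 041 667 mm⁴.
Top flange: 110 × 16, A = 1 760 mm², y = 274 mm, Ī = 37 547 mm⁴.
Hole (subtracted): ⌀14, A = 153.94 mm², y = 141 mm, Ī = 1885.7 mm⁴.
By symmetry the centroid is at mid-height, ȳ = 141 mm.
Transfer each piece to the horizontal axis through the centroid using Ī + A·d² with d = y − 141:
  bottom flange: d = -133 mm → contributes +31 170 187 mm⁴
  web: d = 0 mm → contributes +26 041 667 mm⁴
  top flange: d = 133 mm → contributes +31 170 187 mm⁴
  hole: d = 0 mm → contributes −1885.7 mm⁴
Total I = 88 380 154 mm⁴.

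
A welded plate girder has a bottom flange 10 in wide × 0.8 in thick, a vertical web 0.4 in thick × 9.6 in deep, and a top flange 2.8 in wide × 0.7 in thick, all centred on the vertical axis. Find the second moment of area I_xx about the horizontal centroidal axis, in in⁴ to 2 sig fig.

Decompose the section into non-overlapping parts with the origin at the bottom-left of its bounding rectangle.
Bottom plate: 10 × 0.8, A = 8 in², y = 0.4 in, Ī = 0.4267 in⁴.
Web plate: 0.4 × 9.6, A = 3.84 in², y = 5.6 in, Ī = 29.49 in⁴.
Top plate: 2.8 × 0.7, A = 1.96 in², y = 10.75 in, Ī = 0.08003 in⁴.
Centroid: ȳ = ΣA·y / ΣA = 3.317 in.
Transfer each piece to the horizontal centroidal axis using Ī + A·d² with d = y − 3.317:
  bottom plate: d = -2.917 in → contributes +68.5 in⁴
  web plate: d = 2.283 in → contributes +49.51 in⁴
  top plate: d = 7.433 in → contributes +108.4 in⁴
Total I = 226.4 in⁴.

I_xx ≈ 230 in⁴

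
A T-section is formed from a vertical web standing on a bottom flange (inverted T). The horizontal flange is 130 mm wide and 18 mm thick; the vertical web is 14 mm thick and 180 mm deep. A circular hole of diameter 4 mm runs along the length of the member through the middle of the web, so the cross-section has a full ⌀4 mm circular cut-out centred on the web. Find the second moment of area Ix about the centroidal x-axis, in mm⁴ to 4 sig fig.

Ix ≈ 1.873 × 10⁷ mm⁴

Treat the section as a set of non-overlapping primitives; coordinates are from the bounding-box lower-left.
Flange: 130 × 18, A = 2 340 mm², y = 9 mm, Ī = 63 180 mm⁴.
Web: 14 × 180, A = 2 520 mm², y = 108 mm, Ī = 6 804 000 mm⁴.
Hole (subtracted): ⌀4, A = 12.5664 mm², y = 108 mm, Ī = 12.5664 mm⁴.
Centroid: ȳ = ΣA·y / ΣA = 60.2098 mm.
Transfer each piece to the centroidal x-axis using Ī + A·d² with d = y − 60.2098:
  flange: d = -51.2098 mm → contributes +6 199 689 mm⁴
  web: d = 47.7902 mm → contributes +12 559 445 mm⁴
  hole: d = 47.7902 mm → contributes −28 713 mm⁴
Total I = 18 730 421 mm⁴.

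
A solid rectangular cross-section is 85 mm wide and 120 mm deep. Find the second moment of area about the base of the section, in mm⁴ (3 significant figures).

The section: 85 × 120, A = 10 200 mm², y = 60 mm, Ī = 12 240 000 mm⁴.
Transfer it to the bottom edge using Ī + A·d² with d = y − 0:
  the section: d = 60 mm → contributes +48 960 000 mm⁴
Total I = 48 960 000 mm⁴.

I_base ≈ 4.90 × 10⁷ mm⁴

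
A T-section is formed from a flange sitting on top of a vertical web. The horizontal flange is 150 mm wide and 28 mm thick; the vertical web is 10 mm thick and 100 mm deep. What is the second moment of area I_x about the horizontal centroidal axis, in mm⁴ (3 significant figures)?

I_x ≈ 4.42 × 10⁶ mm⁴

Treat the section as a set of non-overlapping primitives; coordinates are from the bounding-box lower-left.
Flange: 150 × 28, A = 4 200 mm², y = 114 mm, Ī = 274 400 mm⁴.
Web: 10 × 100, A = 1 000 mm², y = 50 mm, Ī = 833 333 mm⁴.
Centroid: ȳ = ΣA·y / ΣA = 101.69 mm.
Transfer each piece to the horizontal centroidal axis using Ī + A·d² with d = y − 101.69:
  flange: d = 12.308 mm → contributes +910 613 mm⁴
  web: d = -51.692 mm → contributes +3 505 428 mm⁴
Total I = 4 416 041 mm⁴.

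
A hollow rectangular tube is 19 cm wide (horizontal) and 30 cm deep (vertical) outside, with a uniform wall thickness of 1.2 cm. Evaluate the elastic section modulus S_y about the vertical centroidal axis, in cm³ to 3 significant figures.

Treat the section as a set of non-overlapping primitives; coordinates are from the bounding-box lower-left.
Outer rectangle: 19 × 30, A = 570 cm², x = 9.5 cm, Ī = 17 148 cm⁴.
Inner void (subtracted): 16.6 × 27.6, A = 458.16 cm², x = 9.5 cm, Ī = 10 521 cm⁴.
By symmetry the centroid is at mid-width, x̄ = 9.5 cm.
All pieces are centred on the vertical centroidal axis, so I = ΣĪ (holes subtracted) = 6626.6 cm⁴.
Extreme fibre distance c = 9.5 cm; S = I/c = 697.54 cm³.

S_y ≈ 698 cm³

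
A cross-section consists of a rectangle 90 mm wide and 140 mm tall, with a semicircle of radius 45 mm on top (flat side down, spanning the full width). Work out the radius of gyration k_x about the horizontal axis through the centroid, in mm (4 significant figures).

k_x ≈ 51.09 mm

Split into non-overlapping primitives; take the origin at the lower-left of the bounding box.
Rectangular body: 90 × 140, A = 12 600 mm², y = 70 mm, Ī = 20 580 000 mm⁴.
Semicircular cap: semicircle r = 45, A = 3180.86 mm², y = 159.099 mm, Ī = 450 072 mm⁴.
Centroid: ȳ = ΣA·y / ΣA = 87.9591 mm.
Transfer each piece to the horizontal axis through the centroid using Ī + A·d² with d = y − 87.9591:
  rectangular body: d = -17.9591 mm → contributes +24 643 877 mm⁴
  semicircular cap: d = 71.1395 mm → contributes +16 547 860 mm⁴
Total I = 41 191 738 mm⁴.
Radius of gyration: k = √(I/A) = √(41 191 738 / 15780.9) = 51.0904 mm.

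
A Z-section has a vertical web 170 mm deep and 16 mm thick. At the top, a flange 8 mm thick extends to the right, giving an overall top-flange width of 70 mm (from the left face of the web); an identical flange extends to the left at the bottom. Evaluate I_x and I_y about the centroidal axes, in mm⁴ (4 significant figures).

Split into non-overlapping primitives; take the origin at the lower-left of the bounding box.
Web: 16 × 170, A = 2 720 mm², y = 85 mm, Ī = 6 550 667 mm⁴.
Top flange (beyond web): 54 × 8, A = 432 mm², y = 166 mm, Ī = 2 304 mm⁴.
Bottom flange (beyond web): 54 × 8, A = 432 mm², y = 4 mm, Ī = 2 304 mm⁴.
Centroid: ȳ = ΣA·y / ΣA = 85 mm.
Transfer each piece to the centroidal x-axis using Ī + A·d² with d = y − 85:
  web: d = 0 mm → contributes +6 550 667 mm⁴
  top flange (beyond web): d = 81 mm → contributes +2 836 656 mm⁴
  bottom flange (beyond web): d = -81 mm → contributes +2 836 656 mm⁴
Total I = 12 223 979 mm⁴.
For the y-axis: x̄ = 62 mm.
Repeating about the centroidal y-axis gives I_y = 1 326 379 mm⁴.

I_x ≈ 1.222 × 10⁷ mm⁴, I_y ≈ 1.326 × 10⁶ mm⁴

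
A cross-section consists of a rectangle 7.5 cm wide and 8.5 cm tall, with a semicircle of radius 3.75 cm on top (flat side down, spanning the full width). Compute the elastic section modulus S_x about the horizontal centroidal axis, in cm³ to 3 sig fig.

S_x ≈ 149 cm³

Decompose the section into non-overlapping parts with the origin at the bottom-left of its bounding rectangle.
Rectangular body: 7.5 × 8.5, A = 63.75 cm², y = 4.25 cm, Ī = 383.83 cm⁴.
Semicircular cap: semicircle r = 3.75, A = 22.089 cm², y = 10.092 cm, Ī = 21.705 cm⁴.
Centroid: ȳ = ΣA·y / ΣA = 5.7532 cm.
Transfer each piece to the horizontal centroidal axis using Ī + A·d² with d = y − 5.7532:
  rectangular body: d = -1.5032 cm → contributes +527.88 cm⁴
  semicircular cap: d = 4.3383 cm → contributes +437.45 cm⁴
Total I = 965.33 cm⁴.
Extreme fibre distance c = 6.4968 cm; S = I/c = 148.59 cm³.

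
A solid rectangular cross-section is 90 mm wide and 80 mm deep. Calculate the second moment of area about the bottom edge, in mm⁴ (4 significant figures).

I_base ≈ 1.536 × 10⁷ mm⁴

The section: 90 × 80, A = 7 200 mm², y = 40 mm, Ī = 3 840 000 mm⁴.
Transfer it to the bottom edge using Ī + A·d² with d = y − 0:
  the section: d = 40 mm → contributes +15 360 000 mm⁴
Total I = 15 360 000 mm⁴.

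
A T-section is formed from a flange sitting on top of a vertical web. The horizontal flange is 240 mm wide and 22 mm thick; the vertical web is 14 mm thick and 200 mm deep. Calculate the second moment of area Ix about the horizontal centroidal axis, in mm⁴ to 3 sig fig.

Ix ≈ 3.21 × 10⁷ mm⁴

Break the section into simple shapes (no overlaps), measuring from the bottom-left corner of the bounding box.
Flange: 240 × 22, A = 5 280 mm², y = 211 mm, Ī = 212 960 mm⁴.
Web: 14 × 200, A = 2 800 mm², y = 100 mm, Ī = 9 333 333 mm⁴.
Centroid: ȳ = ΣA·y / ΣA = 172.53 mm.
Transfer each piece to the horizontal centroidal axis using Ī + A·d² with d = y − 172.53:
  flange: d = 38.465 mm → contributes +8 025 158 mm⁴
  web: d = -72.535 mm → contributes +24 064 906 mm⁴
Total I = 32 090 064 mm⁴.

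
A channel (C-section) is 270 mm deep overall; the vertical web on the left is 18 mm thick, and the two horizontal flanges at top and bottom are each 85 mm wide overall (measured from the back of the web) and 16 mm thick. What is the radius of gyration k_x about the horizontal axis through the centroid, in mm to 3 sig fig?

k_x ≈ 95.7 mm

Treat the section as a set of non-overlapping primitives; coordinates are from the bounding-box lower-left.
Web: 18 × 270, A = 4 860 mm², y = 135 mm, Ī = 29 524 500 mm⁴.
Top flange (beyond web): 67 × 16, A = 1 072 mm², y = 262 mm, Ī = 22 869 mm⁴.
Bottom flange (beyond web): 67 × 16, A = 1 072 mm², y = 8 mm, Ī = 22 869 mm⁴.
By symmetry the centroid is at mid-height, ȳ = 135 mm.
Transfer each piece to the horizontal axis through the centroid using Ī + A·d² with d = y − 135:
  web: d = 0 mm → contributes +29 524 500 mm⁴
  top flange (beyond web): d = 127 mm → contributes +17 313 157 mm⁴
  bottom flange (beyond web): d = -127 mm → contributes +17 313 157 mm⁴
Total I = 64 150 815 mm⁴.
Radius of gyration: k = √(I/A) = √(64 150 815 / 7 004) = 95.704 mm.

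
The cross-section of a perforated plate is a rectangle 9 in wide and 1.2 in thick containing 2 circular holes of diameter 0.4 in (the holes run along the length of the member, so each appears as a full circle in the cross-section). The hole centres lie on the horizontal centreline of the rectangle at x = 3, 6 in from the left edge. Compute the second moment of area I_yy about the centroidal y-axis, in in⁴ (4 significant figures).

Break the section into simple shapes (no overlaps), measuring from the bottom-left corner of the bounding box.
Plate: 9 × 1.2, A = 10.8 in², x = 4.5 in, Ī = 72.9 in⁴.
Hole 1 (subtracted): ⌀0.4, A = 0.125664 in², x = 3 in, Ī = 0.00125664 in⁴.
Hole 2 (subtracted): ⌀0.4, A = 0.125664 in², x = 6 in, Ī = 0.00125664 in⁴.
By symmetry the centroid is at mid-width, x̄ = 4.5 in.
Transfer each piece to the centroidal y-axis using Ī + A·d² with d = x − 4.5:
  plate: d = 0 in → contributes +72.9 in⁴
  hole 1: d = -1.5 in → contributes −0.284 in⁴
  hole 2: d = 1.5 in → contributes −0.284 in⁴
Total I = 72.332 in⁴.

I_yy ≈ 72.33 in⁴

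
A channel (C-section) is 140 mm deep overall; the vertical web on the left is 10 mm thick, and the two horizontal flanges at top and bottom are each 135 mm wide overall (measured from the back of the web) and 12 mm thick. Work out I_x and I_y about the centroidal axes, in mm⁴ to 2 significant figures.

Decompose the section into non-overlapping parts with the origin at the bottom-left of its bounding rectangle.
Web: 10 × 140, A = 1 400 mm², y = 70 mm, Ī = 2 286 667 mm⁴.
Top flange (beyond web): 125 × 12, A = 1 500 mm², y = 134 mm, Ī = 18 000 mm⁴.
Bottom flange (beyond web): 125 × 12, A = 1 500 mm², y = 6 mm, Ī = 18 000 mm⁴.
By symmetry the centroid is at mid-height, ȳ = 70 mm.
Transfer each piece to the centroidal x-axis using Ī + A·d² with d = y − 70:
  web: d = 0 mm → contributes +2 286 667 mm⁴
  top flange (beyond web): d = 64 mm → contributes +6 162 000 mm⁴
  bottom flange (beyond web): d = -64 mm → contributes +6 162 000 mm⁴
Total I = 14 610 667 mm⁴.
For the y-axis: x̄ = 51.02 mm.
Repeating about the centroidal y-axis gives I_y = 8 267 064 mm⁴.

I_x ≈ 1.5 × 10⁷ mm⁴, I_y ≈ 8.3 × 10⁶ mm⁴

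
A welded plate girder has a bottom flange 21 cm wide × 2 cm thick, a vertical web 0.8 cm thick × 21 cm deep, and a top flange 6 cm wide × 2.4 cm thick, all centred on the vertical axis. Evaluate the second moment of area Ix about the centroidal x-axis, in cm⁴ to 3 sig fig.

Ix ≈ 6810 cm⁴

Break the section into simple shapes (no overlaps), measuring from the bottom-left corner of the bounding box.
Bottom plate: 21 × 2, A = 42 cm², y = 1 cm, Ī = 14 cm⁴.
Web plate: 0.8 × 21, A = 16.8 cm², y = 12.5 cm, Ī = 617.4 cm⁴.
Top plate: 6 × 2.4, A = 14.4 cm², y = 24.2 cm, Ī = 6.912 cm⁴.
Centroid: ȳ = ΣA·y / ΣA = 8.2033 cm.
Transfer each piece to the centroidal x-axis using Ī + A·d² with d = y − 8.2033:
  bottom plate: d = -7.2033 cm → contributes +2193.3 cm⁴
  web plate: d = 4.2967 cm → contributes +927.56 cm⁴
  top plate: d = 15.997 cm → contributes +3691.8 cm⁴
Total I = 6812.6 cm⁴.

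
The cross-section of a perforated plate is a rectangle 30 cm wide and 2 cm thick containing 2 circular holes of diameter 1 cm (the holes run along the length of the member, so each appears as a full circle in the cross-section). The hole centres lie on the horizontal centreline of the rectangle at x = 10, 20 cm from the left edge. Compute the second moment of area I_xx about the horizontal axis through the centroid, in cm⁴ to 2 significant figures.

Split into non-overlapping primitives; take the origin at the lower-left of the bounding box.
Plate: 30 × 2, A = 60 cm², y = 1 cm, Ī = 20 cm⁴.
Hole 1 (subtracted): ⌀1, A = 0.7854 cm², y = 1 cm, Ī = 0.04909 cm⁴.
Hole 2 (subtracted): ⌀1, A = 0.7854 cm², y = 1 cm, Ī = 0.04909 cm⁴.
By symmetry the centroid is at mid-height, ȳ = 1 cm.
All pieces are centred on the horizontal axis through the centroid, so I = ΣĪ (holes subtracted) = 19.9 cm⁴.

I_xx ≈ 20 cm⁴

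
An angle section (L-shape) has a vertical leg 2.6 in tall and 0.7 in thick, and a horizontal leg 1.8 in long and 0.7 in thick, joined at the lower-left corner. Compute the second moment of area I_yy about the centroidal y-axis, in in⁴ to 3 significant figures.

Split into non-overlapping primitives; take the origin at the lower-left of the bounding box.
Vertical leg: 0.7 × 2.6, A = 1.82 in², x = 0.35 in, Ī = 0.074317 in⁴.
Horizontal leg (remainder): 1.1 × 0.7, A = 0.77 in², x = 1.25 in, Ī = 0.077642 in⁴.
Centroid: x̄ = ΣA·x / ΣA = 0.61757 in.
Transfer each piece to the centroidal y-axis using Ī + A·d² with d = x − 0.61757:
  vertical leg: d = -0.26757 in → contributes +0.20461 in⁴
  horizontal leg (remainder): d = 0.63243 in → contributes +0.38562 in⁴
Total I = 0.59023 in⁴.

I_yy ≈ 0.590 in⁴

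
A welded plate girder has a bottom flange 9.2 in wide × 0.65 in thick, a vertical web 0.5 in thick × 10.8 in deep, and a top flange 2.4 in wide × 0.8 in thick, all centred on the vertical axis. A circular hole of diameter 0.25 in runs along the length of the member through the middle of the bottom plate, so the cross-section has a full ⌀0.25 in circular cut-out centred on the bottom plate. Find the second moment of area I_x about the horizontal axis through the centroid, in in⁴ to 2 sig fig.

I_x ≈ 270 in⁴

Split into non-overlapping primitives; take the origin at the lower-left of the bounding box.
Bottom plate: 9.2 × 0.65, A = 5.98 in², y = 0.325 in, Ī = 0.2105 in⁴.
Web plate: 0.5 × 10.8, A = 5.4 in², y = 6.05 in, Ī = 52.49 in⁴.
Top plate: 2.4 × 0.8, A = 1.92 in², y = 11.85 in, Ī = 0.1024 in⁴.
Hole (subtracted): ⌀0.25, A = 0.04909 in², y = 0.325 in, Ī = 0.0001917 in⁴.
Centroid: ȳ = ΣA·y / ΣA = 4.328 in.
Transfer each piece to the horizontal axis through the centroid using Ī + A·d² with d = y − 4.328:
  bottom plate: d = -4.003 in → contributes +96.03 in⁴
  web plate: d = 1.722 in → contributes +68.5 in⁴
  top plate: d = 7.522 in → contributes +108.7 in⁴
  hole: d = -4.003 in → contributes −0.7868 in⁴
Total I = 272.5 in⁴.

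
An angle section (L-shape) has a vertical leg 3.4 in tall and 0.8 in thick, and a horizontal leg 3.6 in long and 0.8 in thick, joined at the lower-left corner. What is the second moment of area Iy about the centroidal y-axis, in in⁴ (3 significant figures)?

Break the section into simple shapes (no overlaps), measuring from the bottom-left corner of the bounding box.
Vertical leg: 0.8 × 3.4, A = 2.72 in², x = 0.4 in, Ī = 0.14507 in⁴.
Horizontal leg (remainder): 2.8 × 0.8, A = 2.24 in², x = 2.2 in, Ī = 1.4635 in⁴.
Centroid: x̄ = ΣA·x / ΣA = 1.2129 in.
Transfer each piece to the centroidal y-axis using Ī + A·d² with d = x − 1.2129:
  vertical leg: d = -0.8129 in → contributes +1.9425 in⁴
  horizontal leg (remainder): d = 0.9871 in → contributes +3.646 in⁴
Total I = 5.5885 in⁴.

Iy ≈ 5.59 in⁴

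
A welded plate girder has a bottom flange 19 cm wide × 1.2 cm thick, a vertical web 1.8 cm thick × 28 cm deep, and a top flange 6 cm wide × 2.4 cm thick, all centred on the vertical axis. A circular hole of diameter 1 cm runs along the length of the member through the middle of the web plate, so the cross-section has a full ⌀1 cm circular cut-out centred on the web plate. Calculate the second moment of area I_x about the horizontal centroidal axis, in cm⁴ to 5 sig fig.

I_x ≈ 1.1340 × 10⁴ cm⁴

Break the section into simple shapes (no overlaps), measuring from the bottom-left corner of the bounding box.
Bottom plate: 19 × 1.2, A = 22.8 cm², y = 0.6 cm, Ī = 2.736 cm⁴.
Web plate: 1.8 × 28, A = 50.4 cm², y = 15.2 cm, Ī = 3292.8 cm⁴.
Top plate: 6 × 2.4, A = 14.4 cm², y = 30.4 cm, Ī = 6.912 cm⁴.
Hole (subtracted): ⌀1, A = 0.7853982 cm², y = 15.2 cm, Ī = 0.04908739 cm⁴.
Centroid: ȳ = ΣA·y / ΣA = 13.88686 cm.
Transfer each piece to the horizontal centroidal axis using Ī + A·d² with d = y − 13.88686:
  bottom plate: d = -13.28686 cm → contributes +4027.861 cm⁴
  web plate: d = 1.313143 cm → contributes +3379.707 cm⁴
  top plate: d = 16.51314 cm → contributes +3933.56 cm⁴
  hole: d = 1.313143 cm → contributes −1.403385 cm⁴
Total I = 11339.72 cm⁴.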